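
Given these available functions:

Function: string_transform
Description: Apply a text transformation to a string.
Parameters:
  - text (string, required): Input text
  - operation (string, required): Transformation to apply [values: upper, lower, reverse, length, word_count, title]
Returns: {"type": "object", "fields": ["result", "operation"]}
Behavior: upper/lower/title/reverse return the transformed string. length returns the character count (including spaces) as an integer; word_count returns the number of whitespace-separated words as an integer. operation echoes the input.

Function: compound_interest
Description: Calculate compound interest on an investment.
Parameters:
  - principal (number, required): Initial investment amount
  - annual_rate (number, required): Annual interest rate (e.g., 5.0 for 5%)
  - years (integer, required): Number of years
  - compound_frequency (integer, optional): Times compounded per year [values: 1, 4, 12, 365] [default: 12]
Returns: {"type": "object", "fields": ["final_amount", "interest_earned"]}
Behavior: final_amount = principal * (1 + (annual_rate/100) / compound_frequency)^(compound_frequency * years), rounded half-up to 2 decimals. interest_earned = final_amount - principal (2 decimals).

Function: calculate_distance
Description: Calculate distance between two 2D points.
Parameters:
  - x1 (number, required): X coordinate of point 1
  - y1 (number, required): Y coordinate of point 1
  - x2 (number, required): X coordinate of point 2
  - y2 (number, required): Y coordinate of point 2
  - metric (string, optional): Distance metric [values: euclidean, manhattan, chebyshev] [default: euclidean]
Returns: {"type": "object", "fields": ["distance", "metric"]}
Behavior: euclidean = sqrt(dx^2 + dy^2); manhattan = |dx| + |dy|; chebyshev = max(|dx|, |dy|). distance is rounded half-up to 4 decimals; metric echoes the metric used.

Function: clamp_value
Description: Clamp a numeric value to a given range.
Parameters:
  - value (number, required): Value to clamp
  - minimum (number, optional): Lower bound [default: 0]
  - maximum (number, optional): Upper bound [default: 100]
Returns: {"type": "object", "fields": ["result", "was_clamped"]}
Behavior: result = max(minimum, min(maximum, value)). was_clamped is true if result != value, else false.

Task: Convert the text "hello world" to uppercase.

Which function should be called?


The task needs a function whose description is: Apply a text transformation to a string.
string_transform


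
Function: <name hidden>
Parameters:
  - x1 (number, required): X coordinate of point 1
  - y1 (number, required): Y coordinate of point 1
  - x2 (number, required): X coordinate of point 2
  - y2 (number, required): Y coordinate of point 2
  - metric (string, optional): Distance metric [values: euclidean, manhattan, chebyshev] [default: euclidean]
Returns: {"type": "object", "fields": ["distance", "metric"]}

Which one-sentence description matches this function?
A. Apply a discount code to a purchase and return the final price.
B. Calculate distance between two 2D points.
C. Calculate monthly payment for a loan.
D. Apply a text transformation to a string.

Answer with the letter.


Parameters x1, y1, x2, y2, metric and return ["distance", "metric"] fit: Calculate distance between two 2D points.
B


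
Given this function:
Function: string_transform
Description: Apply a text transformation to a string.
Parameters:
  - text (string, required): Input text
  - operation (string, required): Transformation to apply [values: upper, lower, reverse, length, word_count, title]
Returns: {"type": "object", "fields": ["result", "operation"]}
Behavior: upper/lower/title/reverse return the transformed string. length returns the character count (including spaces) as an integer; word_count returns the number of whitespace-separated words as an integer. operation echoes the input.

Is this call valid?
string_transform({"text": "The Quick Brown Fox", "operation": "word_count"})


Checking all required parameters present and types match... All valid.
Valid


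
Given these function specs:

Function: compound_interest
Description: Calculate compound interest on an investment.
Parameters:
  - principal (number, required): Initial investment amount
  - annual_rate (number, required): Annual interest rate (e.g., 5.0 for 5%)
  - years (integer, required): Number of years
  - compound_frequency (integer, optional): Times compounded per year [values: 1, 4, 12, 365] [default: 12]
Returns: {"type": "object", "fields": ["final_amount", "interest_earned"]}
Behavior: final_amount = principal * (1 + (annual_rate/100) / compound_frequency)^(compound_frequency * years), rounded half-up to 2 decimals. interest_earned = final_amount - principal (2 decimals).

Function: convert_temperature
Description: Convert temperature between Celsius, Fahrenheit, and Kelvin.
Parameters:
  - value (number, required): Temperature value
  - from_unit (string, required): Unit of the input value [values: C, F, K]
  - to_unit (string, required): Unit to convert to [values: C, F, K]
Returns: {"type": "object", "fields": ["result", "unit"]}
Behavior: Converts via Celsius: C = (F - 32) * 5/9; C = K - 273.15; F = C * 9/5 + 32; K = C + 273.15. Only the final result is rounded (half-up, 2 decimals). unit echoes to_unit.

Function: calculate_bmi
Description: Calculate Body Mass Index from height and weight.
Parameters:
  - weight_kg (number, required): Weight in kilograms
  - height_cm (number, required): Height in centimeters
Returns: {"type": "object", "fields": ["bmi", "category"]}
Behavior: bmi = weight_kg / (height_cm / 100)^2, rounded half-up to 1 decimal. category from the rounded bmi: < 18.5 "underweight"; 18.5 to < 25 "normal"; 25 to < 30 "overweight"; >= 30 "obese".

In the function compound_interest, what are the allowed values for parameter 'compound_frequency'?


The compound_interest spec declares:
  - compound_frequency (integer, optional): Times compounded per year [values: 1, 4, 12, 365] [default: 12]
Allowed values:
1, 4, 12, 365


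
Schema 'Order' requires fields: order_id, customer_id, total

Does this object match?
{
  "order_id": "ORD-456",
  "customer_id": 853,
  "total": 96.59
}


Checking required fields... All present.
Valid - all required fields present


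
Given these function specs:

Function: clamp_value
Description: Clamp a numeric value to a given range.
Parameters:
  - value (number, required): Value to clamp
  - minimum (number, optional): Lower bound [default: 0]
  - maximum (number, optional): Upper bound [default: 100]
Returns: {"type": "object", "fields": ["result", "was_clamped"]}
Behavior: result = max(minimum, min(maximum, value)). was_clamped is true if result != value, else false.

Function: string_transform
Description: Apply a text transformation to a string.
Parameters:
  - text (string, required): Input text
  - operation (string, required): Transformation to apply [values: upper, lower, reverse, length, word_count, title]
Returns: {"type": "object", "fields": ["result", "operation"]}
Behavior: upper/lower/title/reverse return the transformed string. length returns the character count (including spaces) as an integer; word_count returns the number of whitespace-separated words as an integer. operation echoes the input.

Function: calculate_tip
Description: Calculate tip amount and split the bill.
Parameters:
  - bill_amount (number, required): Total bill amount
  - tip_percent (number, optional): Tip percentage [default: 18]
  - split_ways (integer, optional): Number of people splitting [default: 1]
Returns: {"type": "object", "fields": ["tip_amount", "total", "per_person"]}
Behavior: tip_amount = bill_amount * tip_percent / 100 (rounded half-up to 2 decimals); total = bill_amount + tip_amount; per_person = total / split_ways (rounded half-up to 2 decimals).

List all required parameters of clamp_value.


Parameters of clamp_value and their required/optional flag:
  value: required
  minimum: optional
  maximum: optional
value


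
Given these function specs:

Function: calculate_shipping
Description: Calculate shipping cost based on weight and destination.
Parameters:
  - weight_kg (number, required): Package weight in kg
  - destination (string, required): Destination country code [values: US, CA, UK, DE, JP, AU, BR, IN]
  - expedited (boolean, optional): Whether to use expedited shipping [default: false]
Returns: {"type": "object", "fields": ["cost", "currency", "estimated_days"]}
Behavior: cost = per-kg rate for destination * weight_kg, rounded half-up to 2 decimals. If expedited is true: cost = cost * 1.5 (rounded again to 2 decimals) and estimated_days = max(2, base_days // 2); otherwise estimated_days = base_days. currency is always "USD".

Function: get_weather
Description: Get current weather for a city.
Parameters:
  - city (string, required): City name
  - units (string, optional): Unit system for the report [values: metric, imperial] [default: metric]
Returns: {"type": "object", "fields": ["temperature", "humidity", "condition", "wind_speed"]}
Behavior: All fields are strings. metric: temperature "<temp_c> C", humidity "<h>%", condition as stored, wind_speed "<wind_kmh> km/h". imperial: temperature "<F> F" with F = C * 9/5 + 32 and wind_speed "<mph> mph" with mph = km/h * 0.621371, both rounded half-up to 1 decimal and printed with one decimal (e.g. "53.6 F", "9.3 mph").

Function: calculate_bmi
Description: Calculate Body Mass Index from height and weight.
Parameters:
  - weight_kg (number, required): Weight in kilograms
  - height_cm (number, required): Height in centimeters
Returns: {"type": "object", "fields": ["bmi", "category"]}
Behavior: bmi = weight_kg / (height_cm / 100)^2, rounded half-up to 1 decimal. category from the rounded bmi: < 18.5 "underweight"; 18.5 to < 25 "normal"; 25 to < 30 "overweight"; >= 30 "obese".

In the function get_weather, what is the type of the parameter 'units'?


The get_weather spec declares:
  - units (string, optional): Unit system for the report [values: metric, imperial] [default: metric]
Type:
string


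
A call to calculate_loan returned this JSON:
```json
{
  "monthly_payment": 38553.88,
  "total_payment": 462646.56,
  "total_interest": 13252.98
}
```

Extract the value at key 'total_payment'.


462646.56


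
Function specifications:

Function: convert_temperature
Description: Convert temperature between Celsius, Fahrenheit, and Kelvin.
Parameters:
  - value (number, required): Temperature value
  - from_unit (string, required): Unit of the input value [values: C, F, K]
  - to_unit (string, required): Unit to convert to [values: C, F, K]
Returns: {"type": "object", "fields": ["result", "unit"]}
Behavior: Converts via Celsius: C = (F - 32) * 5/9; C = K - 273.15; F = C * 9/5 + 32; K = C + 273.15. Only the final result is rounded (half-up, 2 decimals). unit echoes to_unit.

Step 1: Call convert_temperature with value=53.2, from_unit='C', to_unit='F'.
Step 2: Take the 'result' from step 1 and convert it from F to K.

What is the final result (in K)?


Step 1: convert_temperature(value=53.2, from_unit=C, to_unit=F)
  Input already in C: 53.2
  To F: 53.2 * 9/5 + 32 = 127.76
  Round to 2 decimals: 127.76
  -> result = 127.76 F
Step 2: convert_temperature(value=127.76, from_unit=F, to_unit=K)
  To C: (127.76 - 32) * 5/9 = 53.2
  To K: 53.2 + 273.15 = 326.35
  Round to 2 decimals: 326.35
  -> result = 326.35 K
326.35 K


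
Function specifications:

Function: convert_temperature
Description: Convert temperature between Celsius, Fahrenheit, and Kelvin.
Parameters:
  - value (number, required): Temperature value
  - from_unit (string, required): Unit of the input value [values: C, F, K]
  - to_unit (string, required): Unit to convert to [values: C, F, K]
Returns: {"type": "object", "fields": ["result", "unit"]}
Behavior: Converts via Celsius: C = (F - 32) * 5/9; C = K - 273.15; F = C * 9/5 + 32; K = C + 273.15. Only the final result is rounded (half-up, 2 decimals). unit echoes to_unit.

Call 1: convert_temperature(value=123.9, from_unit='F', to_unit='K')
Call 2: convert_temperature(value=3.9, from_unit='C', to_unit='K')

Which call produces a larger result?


Call 1:
  To C: (123.9 - 32) * 5/9 = 51.055556
  To K: 51.055556 + 273.15 = 324.205556
  Round to 2 decimals: 324.21
  -> 324.21 K
Call 2:
  Input already in C: 3.9
  To K: 3.9 + 273.15 = 277.05
  Round to 2 decimals: 277.05
  -> 277.05 K
Call 1 (324.21 K)


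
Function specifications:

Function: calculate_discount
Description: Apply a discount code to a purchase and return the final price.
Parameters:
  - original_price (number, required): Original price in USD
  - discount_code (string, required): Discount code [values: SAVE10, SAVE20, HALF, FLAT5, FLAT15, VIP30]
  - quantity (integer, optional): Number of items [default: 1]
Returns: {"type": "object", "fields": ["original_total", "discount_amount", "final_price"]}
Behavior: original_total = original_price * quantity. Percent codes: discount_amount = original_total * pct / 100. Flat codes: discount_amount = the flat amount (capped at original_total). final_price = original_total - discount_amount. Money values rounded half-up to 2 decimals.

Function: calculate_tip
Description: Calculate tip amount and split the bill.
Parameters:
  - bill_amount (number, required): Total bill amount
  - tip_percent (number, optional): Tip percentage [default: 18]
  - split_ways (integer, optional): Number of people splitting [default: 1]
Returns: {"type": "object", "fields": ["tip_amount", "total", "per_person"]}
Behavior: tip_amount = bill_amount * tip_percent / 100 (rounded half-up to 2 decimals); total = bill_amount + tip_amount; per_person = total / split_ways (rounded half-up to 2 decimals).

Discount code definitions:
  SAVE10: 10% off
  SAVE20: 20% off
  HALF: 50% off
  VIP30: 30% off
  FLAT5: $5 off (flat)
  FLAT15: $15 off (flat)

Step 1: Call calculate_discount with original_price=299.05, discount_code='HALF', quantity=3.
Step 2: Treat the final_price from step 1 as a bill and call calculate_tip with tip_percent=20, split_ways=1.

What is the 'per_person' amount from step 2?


Step 1: calculate_discount(original_price=299.05, discount_code=HALF, quantity=3)
  original_total = 299.05 * 3 = 897.15
  HALF = 50% off: discount_amount = 897.15 * 50/100 = 448.575 -> 448.58
  final_price = 897.15 - 448.58 = 448.57
  -> final_price = 448.57
Step 2: calculate_tip(bill_amount=448.57, tip_percent=20, split_ways=1)
  tip_amount = 448.57 * 20/100 = 89.714 -> 89.71
  total = 448.57 + 89.71 = 538.28
  per_person = 538.28 / 1 = 538.28 -> 538.28
  -> per_person = 538.28
$538.28


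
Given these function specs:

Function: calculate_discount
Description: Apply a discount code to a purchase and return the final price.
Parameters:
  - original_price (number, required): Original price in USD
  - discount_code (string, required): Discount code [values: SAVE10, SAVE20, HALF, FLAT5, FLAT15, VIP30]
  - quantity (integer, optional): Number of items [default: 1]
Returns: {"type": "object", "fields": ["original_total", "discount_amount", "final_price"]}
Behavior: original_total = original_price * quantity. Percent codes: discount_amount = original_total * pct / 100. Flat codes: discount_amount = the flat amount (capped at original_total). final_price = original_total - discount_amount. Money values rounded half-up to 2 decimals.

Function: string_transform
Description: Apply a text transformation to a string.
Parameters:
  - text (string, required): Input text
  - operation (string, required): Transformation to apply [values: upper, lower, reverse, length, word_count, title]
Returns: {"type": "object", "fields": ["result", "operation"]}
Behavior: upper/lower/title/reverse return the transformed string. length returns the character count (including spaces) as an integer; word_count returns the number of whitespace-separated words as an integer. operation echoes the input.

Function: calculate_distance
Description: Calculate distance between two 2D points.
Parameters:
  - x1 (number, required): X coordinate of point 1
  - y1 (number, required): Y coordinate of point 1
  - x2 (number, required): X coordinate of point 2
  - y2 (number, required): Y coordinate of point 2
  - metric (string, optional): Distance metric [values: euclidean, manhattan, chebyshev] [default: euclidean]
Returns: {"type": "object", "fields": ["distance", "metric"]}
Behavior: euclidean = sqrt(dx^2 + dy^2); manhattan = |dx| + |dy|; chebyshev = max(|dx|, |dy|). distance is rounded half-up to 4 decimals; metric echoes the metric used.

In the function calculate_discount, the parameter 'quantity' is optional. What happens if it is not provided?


The calculate_discount spec declares:
  - quantity (integer, optional): Number of items [default: 1]
It defaults to 1


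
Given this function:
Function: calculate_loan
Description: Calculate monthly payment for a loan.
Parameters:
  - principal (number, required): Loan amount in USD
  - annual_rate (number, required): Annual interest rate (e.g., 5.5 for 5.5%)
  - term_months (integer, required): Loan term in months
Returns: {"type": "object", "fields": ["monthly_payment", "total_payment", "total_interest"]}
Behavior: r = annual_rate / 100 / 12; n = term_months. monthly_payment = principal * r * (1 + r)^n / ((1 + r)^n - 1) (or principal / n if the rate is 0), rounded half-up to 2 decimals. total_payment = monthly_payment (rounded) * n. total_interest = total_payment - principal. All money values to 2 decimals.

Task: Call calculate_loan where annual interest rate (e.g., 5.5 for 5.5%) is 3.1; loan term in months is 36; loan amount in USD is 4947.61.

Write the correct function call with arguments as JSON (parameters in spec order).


Mapping each described value to its parameter name:
  'Annual interest rate (e.g., 5.5 for 5.5%)' -> annual_rate = 3.1
  'Loan term in months' -> term_months = 36
  'Loan amount in USD' -> principal = 4947.61
calculate_loan({"principal": 4947.61, "annual_rate": 3.1, "term_months": 36})


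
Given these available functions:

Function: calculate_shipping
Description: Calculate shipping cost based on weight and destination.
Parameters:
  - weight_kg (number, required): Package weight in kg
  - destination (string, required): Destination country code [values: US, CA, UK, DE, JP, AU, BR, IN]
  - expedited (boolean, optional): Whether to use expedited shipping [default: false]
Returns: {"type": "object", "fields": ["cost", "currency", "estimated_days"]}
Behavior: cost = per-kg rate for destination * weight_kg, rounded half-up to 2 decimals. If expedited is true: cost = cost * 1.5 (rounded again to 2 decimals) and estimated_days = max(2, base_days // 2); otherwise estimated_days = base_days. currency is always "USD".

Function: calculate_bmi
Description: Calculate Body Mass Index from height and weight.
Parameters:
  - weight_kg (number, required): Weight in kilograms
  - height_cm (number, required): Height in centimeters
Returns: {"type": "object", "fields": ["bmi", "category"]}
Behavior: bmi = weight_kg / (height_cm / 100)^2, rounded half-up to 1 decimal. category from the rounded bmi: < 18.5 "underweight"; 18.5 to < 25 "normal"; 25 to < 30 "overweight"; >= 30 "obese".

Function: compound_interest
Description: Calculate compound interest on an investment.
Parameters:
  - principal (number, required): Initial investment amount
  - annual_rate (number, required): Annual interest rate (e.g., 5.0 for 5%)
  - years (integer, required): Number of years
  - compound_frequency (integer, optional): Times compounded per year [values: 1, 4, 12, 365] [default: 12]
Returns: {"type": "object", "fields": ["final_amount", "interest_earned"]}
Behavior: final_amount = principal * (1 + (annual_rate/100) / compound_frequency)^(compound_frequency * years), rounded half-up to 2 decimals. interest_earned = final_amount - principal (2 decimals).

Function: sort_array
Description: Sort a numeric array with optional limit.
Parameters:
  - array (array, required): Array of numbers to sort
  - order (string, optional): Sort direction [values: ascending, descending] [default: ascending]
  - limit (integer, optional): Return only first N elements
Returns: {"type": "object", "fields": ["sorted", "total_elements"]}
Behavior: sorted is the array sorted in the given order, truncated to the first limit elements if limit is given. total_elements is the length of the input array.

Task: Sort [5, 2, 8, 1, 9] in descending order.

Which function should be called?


The task needs a function whose description is: Sort a numeric array with optional limit.
sort_array


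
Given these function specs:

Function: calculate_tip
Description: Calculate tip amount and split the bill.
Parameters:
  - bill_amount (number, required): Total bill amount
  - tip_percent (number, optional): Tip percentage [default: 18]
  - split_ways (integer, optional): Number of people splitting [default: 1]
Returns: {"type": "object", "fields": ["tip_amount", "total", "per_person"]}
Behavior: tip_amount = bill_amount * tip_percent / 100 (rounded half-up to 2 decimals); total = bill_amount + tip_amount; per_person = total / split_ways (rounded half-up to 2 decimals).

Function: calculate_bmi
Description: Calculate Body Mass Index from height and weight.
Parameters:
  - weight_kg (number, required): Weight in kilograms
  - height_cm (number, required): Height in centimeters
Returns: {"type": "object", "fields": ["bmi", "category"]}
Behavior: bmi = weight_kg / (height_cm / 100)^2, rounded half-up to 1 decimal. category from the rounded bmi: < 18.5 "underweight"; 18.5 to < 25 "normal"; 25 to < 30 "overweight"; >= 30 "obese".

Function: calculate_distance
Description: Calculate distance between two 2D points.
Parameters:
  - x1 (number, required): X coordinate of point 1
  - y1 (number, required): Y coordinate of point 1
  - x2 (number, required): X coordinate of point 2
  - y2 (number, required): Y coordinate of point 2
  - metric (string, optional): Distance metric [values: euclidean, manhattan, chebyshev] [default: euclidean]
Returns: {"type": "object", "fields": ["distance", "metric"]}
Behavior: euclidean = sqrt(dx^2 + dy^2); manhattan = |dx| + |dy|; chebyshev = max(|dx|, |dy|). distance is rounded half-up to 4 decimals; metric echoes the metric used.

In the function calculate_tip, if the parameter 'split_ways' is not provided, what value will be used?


The calculate_tip spec declares:
  - split_ways (integer, optional): Number of people splitting [default: 1]
Default:
1


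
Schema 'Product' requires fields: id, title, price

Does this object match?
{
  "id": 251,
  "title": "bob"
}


Checking required fields...
Missing: price
Invalid - missing required field 'price'


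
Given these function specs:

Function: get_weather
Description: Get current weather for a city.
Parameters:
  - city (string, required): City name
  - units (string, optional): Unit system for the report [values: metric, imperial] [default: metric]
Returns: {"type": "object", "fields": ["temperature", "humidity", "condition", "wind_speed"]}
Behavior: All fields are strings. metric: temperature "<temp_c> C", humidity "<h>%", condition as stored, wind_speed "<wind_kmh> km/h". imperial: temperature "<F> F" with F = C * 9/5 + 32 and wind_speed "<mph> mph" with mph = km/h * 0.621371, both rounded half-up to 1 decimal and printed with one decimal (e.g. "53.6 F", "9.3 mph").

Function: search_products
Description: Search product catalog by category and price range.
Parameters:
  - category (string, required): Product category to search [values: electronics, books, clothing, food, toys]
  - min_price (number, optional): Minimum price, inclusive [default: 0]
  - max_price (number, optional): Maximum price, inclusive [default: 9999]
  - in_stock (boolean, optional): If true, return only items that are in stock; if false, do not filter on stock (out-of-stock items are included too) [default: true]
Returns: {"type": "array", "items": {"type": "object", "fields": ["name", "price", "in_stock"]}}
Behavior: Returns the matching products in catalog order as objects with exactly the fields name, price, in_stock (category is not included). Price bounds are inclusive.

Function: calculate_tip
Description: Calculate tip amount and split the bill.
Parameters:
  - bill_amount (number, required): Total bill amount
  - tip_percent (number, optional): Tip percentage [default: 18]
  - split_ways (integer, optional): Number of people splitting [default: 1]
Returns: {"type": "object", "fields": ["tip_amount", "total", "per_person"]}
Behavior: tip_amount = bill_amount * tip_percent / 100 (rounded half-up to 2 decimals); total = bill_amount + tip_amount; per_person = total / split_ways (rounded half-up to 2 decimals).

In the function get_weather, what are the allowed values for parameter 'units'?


The get_weather spec declares:
  - units (string, optional): Unit system for the report [values: metric, imperial] [default: metric]
Allowed values:
metric, imperial


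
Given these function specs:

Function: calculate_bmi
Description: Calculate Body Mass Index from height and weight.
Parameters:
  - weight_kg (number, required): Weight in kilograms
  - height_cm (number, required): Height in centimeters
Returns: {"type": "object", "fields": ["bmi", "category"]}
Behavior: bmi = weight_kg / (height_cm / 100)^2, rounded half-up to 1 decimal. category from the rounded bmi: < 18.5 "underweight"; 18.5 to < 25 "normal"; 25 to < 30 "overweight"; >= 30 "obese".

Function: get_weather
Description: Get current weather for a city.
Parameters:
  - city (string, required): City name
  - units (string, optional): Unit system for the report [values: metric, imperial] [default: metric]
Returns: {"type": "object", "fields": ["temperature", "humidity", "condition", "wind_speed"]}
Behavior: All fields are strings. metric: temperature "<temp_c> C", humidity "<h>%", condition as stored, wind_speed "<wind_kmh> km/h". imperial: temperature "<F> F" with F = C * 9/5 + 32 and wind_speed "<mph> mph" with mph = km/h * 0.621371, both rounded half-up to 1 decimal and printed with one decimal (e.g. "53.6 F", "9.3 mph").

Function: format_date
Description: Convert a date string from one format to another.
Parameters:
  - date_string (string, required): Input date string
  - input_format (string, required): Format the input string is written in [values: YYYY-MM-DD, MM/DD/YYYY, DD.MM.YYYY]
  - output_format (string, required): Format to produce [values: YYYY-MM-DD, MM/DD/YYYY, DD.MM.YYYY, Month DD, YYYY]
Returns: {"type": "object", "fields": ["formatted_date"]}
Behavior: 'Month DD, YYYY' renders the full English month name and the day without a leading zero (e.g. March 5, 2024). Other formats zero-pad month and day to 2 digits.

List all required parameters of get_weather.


Parameters of get_weather and their required/optional flag:
  city: required
  units: optional
city


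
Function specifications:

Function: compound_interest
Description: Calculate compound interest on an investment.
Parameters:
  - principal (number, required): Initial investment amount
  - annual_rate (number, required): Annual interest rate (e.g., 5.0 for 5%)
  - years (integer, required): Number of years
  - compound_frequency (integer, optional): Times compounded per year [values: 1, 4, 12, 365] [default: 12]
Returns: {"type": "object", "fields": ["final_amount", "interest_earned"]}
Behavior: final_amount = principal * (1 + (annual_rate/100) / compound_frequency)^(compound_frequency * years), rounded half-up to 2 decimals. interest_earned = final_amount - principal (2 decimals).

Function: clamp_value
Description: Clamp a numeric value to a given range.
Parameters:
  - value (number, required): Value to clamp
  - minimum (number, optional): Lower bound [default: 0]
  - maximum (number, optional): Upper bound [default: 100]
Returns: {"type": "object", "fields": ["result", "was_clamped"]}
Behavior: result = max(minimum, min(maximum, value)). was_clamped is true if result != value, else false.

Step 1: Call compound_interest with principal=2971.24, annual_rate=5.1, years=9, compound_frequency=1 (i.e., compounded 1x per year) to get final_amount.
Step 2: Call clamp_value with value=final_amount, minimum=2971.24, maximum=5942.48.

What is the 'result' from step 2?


Step 1: compound_interest
  rate per period = 5.1/100/1 = 0.051 (keep full precision); periods = 1 * 9 = 9
  (1 + 0.051)^9 = 1.56467608
  final_amount = 2971.24 * 1.56467608 = 4649.028166 -> 4649.03
  interest_earned = 4649.03 - 2971.24 = 1677.79
  -> final_amount = 4649.03
Step 2: clamp_value(value=4649.03, minimum=2971.24, maximum=5942.48)
  result = max(2971.24, min(5942.48, 4649.03)) = max(2971.24, 4649.03) = 4649.03
  was_clamped = (4649.03 != 4649.03) = false
  -> result = 4649.03
4649.03


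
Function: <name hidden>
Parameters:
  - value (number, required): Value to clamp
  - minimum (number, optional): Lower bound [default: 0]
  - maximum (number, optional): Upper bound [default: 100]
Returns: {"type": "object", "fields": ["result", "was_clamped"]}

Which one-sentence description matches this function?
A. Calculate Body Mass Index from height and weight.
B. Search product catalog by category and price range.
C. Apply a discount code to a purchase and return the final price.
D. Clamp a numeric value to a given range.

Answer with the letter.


Parameters value, minimum, maximum and return ["result", "was_clamped"] fit: Clamp a numeric value to a given range.
D


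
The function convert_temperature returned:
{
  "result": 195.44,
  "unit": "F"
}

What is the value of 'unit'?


F


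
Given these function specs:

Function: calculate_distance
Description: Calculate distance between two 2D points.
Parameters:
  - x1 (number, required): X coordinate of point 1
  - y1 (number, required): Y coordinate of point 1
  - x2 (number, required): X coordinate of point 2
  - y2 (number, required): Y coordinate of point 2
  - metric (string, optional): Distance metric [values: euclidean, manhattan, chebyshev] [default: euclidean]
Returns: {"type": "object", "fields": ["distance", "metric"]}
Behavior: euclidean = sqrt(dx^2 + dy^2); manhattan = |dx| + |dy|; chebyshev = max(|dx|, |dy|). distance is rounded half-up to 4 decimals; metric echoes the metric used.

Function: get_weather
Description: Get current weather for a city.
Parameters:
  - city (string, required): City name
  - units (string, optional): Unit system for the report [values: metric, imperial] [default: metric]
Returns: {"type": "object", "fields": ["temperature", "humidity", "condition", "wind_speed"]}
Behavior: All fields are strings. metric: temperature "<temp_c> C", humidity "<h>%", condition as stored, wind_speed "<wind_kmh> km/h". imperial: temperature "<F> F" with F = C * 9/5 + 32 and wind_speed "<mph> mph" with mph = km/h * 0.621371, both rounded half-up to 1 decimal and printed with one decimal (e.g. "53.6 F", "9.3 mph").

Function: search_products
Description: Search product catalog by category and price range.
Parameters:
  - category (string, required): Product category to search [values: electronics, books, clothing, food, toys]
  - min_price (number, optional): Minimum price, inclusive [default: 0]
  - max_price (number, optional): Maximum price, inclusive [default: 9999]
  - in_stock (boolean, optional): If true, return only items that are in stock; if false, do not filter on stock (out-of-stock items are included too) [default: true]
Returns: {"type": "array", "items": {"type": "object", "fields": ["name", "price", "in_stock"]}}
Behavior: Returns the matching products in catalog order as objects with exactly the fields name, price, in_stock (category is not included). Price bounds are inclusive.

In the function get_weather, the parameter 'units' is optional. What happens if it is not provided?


The get_weather spec declares:
  - units (string, optional): Unit system for the report [values: metric, imperial] [default: metric]
It defaults to metric


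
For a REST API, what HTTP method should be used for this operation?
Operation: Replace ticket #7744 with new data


GET = read, POST = create, PUT = update/replace, DELETE = remove
This operation is an update/replace.
PUT


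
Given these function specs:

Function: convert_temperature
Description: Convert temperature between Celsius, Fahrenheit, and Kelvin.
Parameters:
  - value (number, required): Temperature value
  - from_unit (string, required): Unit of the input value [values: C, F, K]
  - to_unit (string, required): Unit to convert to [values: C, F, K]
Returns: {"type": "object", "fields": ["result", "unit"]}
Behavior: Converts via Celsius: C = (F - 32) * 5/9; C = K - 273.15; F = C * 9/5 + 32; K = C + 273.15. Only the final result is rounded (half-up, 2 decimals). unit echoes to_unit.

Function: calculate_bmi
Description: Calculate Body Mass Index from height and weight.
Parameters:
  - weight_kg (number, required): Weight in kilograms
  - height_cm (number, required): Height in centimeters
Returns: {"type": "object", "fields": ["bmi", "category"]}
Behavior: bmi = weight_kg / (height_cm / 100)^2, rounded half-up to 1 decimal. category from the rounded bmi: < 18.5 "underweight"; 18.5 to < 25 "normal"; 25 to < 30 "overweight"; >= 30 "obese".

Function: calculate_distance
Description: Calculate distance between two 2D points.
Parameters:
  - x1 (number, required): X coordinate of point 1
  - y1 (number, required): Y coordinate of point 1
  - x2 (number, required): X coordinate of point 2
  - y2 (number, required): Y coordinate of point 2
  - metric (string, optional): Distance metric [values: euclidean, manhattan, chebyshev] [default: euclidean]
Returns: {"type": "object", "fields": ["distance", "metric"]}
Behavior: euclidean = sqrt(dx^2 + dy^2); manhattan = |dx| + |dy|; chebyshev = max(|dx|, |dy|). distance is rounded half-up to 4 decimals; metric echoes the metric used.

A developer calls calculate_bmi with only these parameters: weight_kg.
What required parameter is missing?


Required parameters: weight_kg, height_cm
Provided: weight_kg
Missing: height_cm
height_cm


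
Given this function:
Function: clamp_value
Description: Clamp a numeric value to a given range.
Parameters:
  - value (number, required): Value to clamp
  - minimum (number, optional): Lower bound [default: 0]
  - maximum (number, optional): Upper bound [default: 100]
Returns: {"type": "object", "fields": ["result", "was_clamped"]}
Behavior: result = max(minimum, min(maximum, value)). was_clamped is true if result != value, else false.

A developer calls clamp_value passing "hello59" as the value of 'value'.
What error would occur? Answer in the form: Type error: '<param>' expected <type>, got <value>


Spec: 'value' is declared as number; "hello59" is a string.
Type error: 'value' expected number, got "hello59"


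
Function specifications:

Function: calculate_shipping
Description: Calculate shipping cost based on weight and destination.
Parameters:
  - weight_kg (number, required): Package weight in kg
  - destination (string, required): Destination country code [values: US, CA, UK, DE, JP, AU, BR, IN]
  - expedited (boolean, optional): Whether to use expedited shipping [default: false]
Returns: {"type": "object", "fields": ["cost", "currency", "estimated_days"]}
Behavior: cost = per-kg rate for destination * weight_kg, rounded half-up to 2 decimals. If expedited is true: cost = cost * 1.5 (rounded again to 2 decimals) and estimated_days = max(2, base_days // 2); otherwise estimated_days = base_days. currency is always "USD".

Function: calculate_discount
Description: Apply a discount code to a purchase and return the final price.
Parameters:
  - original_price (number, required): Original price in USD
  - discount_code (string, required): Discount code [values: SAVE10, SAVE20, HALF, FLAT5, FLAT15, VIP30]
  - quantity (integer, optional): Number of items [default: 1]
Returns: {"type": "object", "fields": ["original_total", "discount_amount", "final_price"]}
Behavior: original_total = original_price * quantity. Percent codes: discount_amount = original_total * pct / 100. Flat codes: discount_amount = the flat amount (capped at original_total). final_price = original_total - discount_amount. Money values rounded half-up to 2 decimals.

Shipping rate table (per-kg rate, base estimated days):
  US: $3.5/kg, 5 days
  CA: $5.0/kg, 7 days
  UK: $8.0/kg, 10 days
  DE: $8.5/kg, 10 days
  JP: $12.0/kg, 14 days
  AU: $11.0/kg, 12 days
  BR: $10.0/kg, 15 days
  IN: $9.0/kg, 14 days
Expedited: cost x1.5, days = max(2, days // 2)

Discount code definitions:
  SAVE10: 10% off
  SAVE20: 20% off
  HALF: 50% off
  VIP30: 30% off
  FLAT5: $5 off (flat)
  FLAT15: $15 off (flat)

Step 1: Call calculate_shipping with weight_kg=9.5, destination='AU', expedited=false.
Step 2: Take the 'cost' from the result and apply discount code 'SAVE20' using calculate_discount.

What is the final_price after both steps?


Step 1: calculate_shipping(weight_kg=9.5, destination=AU, expedited=false)
  Rate for AU: $11.0/kg, base 12 days
  cost = 11.0 * 9.5 = 104.5 -> 104.50
  expedited not set/false: estimated_days = 12
  -> cost = 104.50 USD
Step 2: calculate_discount(original_price=104.5, discount_code=SAVE20, quantity=1)
  original_total = 104.5 * 1 = 104.50
  SAVE20 = 20% off: discount_amount = 104.50 * 20/100 = 20.9 -> 20.90
  final_price = 104.50 - 20.90 = 83.60
  -> final_price = 83.60
$83.60


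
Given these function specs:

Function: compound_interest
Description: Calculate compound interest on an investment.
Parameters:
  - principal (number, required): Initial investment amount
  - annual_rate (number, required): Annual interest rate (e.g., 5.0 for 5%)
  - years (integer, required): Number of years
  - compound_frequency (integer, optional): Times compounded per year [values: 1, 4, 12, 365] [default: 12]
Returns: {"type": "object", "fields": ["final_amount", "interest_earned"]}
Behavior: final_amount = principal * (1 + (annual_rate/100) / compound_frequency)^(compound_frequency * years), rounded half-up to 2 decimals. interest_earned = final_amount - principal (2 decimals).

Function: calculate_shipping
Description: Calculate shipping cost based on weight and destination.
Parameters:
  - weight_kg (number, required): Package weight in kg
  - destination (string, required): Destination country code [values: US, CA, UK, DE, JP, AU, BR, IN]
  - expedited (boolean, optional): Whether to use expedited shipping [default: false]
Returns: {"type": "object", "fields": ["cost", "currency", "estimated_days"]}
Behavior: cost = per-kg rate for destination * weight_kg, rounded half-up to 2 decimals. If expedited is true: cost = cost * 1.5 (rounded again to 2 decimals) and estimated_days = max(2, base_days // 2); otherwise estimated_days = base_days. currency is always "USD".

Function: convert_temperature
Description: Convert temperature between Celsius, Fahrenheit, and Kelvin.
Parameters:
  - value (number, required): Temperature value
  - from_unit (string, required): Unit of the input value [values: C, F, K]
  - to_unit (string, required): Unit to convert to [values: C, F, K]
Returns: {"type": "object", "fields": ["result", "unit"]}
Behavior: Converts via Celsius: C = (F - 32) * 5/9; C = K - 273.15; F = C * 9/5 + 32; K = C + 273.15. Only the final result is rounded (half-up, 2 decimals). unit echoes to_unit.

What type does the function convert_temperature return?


The convert_temperature spec declares Returns: {"type": "object", "fields": ["result", "unit"]}
Type:
object


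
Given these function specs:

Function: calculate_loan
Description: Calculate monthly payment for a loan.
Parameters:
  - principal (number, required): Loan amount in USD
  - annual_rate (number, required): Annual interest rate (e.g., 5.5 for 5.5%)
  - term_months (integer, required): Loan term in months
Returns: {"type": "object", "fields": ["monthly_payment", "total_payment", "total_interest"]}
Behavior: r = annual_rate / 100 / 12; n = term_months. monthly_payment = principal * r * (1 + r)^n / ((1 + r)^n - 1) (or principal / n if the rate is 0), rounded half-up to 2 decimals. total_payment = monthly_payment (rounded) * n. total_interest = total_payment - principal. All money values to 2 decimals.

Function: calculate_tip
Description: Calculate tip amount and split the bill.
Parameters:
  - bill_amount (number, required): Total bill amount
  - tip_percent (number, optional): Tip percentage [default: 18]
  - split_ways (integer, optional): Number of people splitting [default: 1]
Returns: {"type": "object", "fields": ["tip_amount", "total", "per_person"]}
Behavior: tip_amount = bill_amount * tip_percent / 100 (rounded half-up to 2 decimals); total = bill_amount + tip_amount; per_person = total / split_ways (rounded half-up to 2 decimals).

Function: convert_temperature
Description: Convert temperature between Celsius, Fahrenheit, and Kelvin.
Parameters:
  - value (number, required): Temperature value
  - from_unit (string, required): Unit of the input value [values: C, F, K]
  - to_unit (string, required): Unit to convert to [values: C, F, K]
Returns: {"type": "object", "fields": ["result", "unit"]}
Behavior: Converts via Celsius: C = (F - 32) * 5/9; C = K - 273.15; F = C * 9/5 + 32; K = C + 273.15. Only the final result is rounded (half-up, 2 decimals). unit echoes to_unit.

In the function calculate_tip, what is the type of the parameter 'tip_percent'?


The calculate_tip spec declares:
  - tip_percent (number, optional): Tip percentage [default: 18]
Type:
number
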